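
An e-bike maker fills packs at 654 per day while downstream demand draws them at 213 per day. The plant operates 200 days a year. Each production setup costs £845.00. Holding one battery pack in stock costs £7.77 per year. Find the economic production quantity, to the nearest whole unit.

Q* ≈ 3,707 packs

Annual demand D = 213 × 200 = 42,600.
Production build-up factor (1 − d/p) = 1 − 213/654 = 0.6743.
Q* = √(2DS / (H(1 − d/p))) = √(2 × 42,600 × 845 / (7.77 × 0.6743)).
= √(71,994,000 / 5.2394) ≈ 3706.869.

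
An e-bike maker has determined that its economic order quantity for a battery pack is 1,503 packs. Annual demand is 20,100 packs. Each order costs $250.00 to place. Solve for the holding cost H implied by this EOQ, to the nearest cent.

The basic EOQ model gives Q* = √(2DS/H); rearrange for the unknown.
From Q* = √(2DS/H): H = 2DS / Q*² = 2 × 20,100 × 250 / 1,503² = 4.4489.

H ≈ $4.45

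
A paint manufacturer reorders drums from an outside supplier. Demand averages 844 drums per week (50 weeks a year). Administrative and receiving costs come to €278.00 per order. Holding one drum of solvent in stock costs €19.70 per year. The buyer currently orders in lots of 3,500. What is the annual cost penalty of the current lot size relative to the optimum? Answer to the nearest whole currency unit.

Extra cost ≈ €16,327 per year

Annual demand D = 844 × 50 = 42,200.
EOQ = √(2DS/H) = √(2 × 42,200 × 278 / 19.7) ≈ 1091.34.
Cost at Q* = (D/Q*)S + (Q*/2)H = √(2DSH) ≈ €21,499.42.
Cost at Q = 3,500: (42,200/3,500)×278 + (3,500/2)×19.7 = €3,351.89 + €34,475.00 = €37,826.89.
Excess = €37,826.89 − €21,499.42 = €16,327.47.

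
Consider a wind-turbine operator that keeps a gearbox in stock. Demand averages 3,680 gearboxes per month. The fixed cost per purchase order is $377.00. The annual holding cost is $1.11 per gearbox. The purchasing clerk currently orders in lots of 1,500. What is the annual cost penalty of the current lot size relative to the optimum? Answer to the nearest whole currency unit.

Extra cost ≈ $5,852 per year

Annual demand D = 3,680 × 12 = 44,160.
EOQ = √(2DS/H) = √(2 × 44,160 × 377 / 1.11) ≈ 5476.95.
Cost at Q* = (D/Q*)S + (Q*/2)H = √(2DSH) ≈ $6,079.41.
Cost at Q = 1,500: (44,160/1,500)×377 + (1,500/2)×1.11 = $11,098.88 + $832.50 = $11,931.38.
Excess = $11,931.38 − $6,079.41 = $5,851.97.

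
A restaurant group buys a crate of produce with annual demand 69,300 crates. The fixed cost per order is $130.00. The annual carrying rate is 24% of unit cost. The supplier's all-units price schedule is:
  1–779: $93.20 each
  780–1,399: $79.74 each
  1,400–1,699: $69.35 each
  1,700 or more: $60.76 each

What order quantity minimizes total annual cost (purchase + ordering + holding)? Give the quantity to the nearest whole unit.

Q* ≈ 1,700 crates

Holding cost per unit per year at price C is H = 0.24·C.
For each price level, check whether its EOQ is feasible; otherwise the best quantity at that price is the breakpoint.
Tier 1 ($93.20): EOQ = 897.5 exceeds tier's upper bound 779, so this tier is dominated.
EOQ at $79.74 = 970.3 (feasible in tier 2): TC = 69,300×$79.74 + (69,300/970.3)×130 + (970.3/2)×0.24×$79.74 = $5,544,551.36.
EOQ at $69.35 = 1040.5 < 1400, so use break Q=1400: TC = 69,300×$69.35 + (69,300/1400.0)×130 + (1400.0/2)×0.24×$69.35 = $4,824,040.80.
EOQ at $60.76 = 1111.6 < 1700, so use break Q=1700: TC = 69,300×$60.76 + (69,300/1700.0)×130 + (1700.0/2)×0.24×$60.76 = $4,228,362.45.
Lowest total cost is $4,228,362.45 at Q = 1700.0.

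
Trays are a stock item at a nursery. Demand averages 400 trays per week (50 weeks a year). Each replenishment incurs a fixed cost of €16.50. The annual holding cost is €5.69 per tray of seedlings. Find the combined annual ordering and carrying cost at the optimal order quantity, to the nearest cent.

TC* ≈ €1,937.89

Annual demand D = 400 × 50 = 20,000.
EOQ = √(2DS/H) = √(2 × 20,000 × 16.5 / 5.69) ≈ 340.58.
At the optimum the two cost components are equal, so total cost = 2·(Q*/2)H = Q*·H.
Minimum total = √(2DSH) = √(2 × 20,000 × 16.5 × 5.69) ≈ 1937.885.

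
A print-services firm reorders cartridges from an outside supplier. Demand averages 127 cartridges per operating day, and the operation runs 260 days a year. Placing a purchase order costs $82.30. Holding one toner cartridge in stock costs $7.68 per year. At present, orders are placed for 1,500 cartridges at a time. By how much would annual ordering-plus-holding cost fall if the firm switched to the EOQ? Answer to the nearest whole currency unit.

Annual demand D = 127 × 260 = 33,020.
EOQ = √(2DS/H) = √(2 × 33,020 × 82.3 / 7.68) ≈ 841.25.
Cost at Q* = (D/Q*)S + (Q*/2)H = √(2DSH) ≈ $6,460.77.
Cost at Q = 1,500: (33,020/1,500)×82.3 + (1,500/2)×7.68 = $1,811.70 + $5,760.00 = $7,571.70.
Excess = $7,571.70 − $6,460.77 = $1,110.93.

Extra cost ≈ $1,111 per year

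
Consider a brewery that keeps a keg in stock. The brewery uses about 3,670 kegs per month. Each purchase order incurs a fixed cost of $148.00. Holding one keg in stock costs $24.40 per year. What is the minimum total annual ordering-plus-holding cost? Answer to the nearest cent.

TC* ≈ $17,834.64

Annual demand D = 3,670 × 12 = 44,040.
The optimal lot size = √(2DS/H) = √(2 × 44,040 × 148 / 24.4) ≈ 730.93.
At the optimum the two cost components are equal, so total cost = 2·(Q*/2)H = Q*·H.
Minimum total = √(2DSH) = √(2 × 44,040 × 148 × 24.4) ≈ 17834.643.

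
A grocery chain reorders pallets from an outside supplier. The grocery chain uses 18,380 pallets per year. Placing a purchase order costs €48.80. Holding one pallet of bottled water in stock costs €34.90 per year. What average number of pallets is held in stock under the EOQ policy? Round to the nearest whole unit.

The optimal lot size = √(2DS/H) = √(2 × 18,380 × 48.8 / 34.9) ≈ 226.72.
Average inventory = Q*/2 ≈ 226.72 / 2 = 113.359.

Average inventory ≈ 113 pallets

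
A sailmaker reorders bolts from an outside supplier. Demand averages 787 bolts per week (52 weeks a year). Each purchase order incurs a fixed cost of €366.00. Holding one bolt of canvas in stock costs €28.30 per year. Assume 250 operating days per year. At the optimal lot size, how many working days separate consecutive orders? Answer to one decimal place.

Annual demand D = 787 × 52 = 40,924.
The optimal lot size = √(2DS/H) = √(2 × 40,924 × 366 / 28.3) ≈ 1028.85.
Cycle time = Q*/D × 250 = 1028.85 / 40,924 × 250 ≈ 6.285 days.

T ≈ 6.3 days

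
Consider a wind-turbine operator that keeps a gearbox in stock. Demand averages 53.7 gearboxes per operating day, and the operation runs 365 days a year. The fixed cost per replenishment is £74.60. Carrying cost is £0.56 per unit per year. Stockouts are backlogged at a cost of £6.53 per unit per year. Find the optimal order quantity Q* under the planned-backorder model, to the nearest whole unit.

Annual demand D = 53.7 × 365 = 19,600.5.
With planned backorders, Q* = √(2DS/H) · √((H+B)/B).
√(2DS/H) = √(2 × 19,600.5 × 74.6 / 0.56) = 2285.199.
√((H+B)/B) = √((0.56+6.53)/6.53) = 1.0420.
Q* ≈ 2381.171.

Q* ≈ 2,381 gearboxes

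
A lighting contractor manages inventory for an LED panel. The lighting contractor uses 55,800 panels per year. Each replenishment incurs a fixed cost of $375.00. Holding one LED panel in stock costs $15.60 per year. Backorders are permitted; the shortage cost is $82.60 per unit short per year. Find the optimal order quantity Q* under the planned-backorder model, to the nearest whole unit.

With planned backorders, Q* = √(2DS/H) · √((H+B)/B).
√(2DS/H) = √(2 × 55,800 × 375 / 15.6) = 1637.893.
√((H+B)/B) = √((15.6+82.6)/82.6) = 1.0903.
Q* ≈ 1785.875.

Q* ≈ 1,786 panels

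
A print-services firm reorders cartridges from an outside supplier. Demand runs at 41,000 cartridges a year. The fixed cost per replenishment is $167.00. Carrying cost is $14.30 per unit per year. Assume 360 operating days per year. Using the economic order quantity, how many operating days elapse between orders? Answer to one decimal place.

Q* = √(2DS/H) = √(2 × 41,000 × 167 / 14.3) ≈ 978.58.
Cycle time = Q*/D × 360 = 978.58 / 41,000 × 360 ≈ 8.592 days.

T ≈ 8.6 days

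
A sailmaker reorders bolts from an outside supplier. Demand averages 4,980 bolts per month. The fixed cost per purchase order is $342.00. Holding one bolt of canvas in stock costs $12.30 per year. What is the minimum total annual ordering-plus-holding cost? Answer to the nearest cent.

Annual demand D = 4,980 × 12 = 59,760.
EOQ = √(2DS/H) = √(2 × 59,760 × 342 / 12.3) ≈ 1822.98.
At Q*, ordering cost (D/Q*)S equals holding cost (Q*/2)H, each = √(DSH/2).
Minimum total = √(2DSH) = √(2 × 59,760 × 342 × 12.3) ≈ 22422.596.

TC* ≈ $22,422.60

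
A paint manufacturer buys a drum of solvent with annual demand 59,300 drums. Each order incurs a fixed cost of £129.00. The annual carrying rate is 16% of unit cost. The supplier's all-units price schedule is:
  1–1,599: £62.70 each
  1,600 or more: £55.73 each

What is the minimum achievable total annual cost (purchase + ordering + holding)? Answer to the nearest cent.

Holding cost per unit per year at price C is H = 0.16·C.
For each price level, check whether its EOQ is feasible; otherwise the best quantity at that price is the breakpoint.
EOQ at £62.70 = 1234.9 (feasible in tier 1): TC = 59,300×£62.70 + (59,300/1234.9)×129 + (1234.9/2)×0.16×£62.70 = £3,730,498.85.
EOQ at £55.73 = 1309.9 < 1600, so use break Q=1600: TC = 59,300×£55.73 + (59,300/1600.0)×129 + (1600.0/2)×0.16×£55.73 = £3,316,703.50.
Lowest total cost among the candidates is at Q = 1600.0.

TC* ≈ £3,316,703.50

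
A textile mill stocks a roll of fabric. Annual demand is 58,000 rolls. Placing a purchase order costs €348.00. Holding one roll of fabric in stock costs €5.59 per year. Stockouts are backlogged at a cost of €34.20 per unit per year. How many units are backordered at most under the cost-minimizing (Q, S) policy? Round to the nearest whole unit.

S* ≈ 407 rolls

With planned backorders, Q* = √(2DS/H) · √((H+B)/B).
√(2DS/H) = √(2 × 58,000 × 348 / 5.59) = 2687.279.
√((H+B)/B) = √((5.59+34.2)/34.2) = 1.0786.
Q* ≈ 2898.589.
S* = Q* · H/(H+B) = 2898.589 × 5.59/39.79 ≈ 407.216.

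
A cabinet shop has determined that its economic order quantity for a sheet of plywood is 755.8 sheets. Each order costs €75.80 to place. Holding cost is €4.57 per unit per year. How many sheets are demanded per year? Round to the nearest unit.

D ≈ 17,220 sheets per year

The basic EOQ model gives Q* = √(2DS/H); rearrange for the unknown.
From Q* = √(2DS/H): D = Q*²H / (2S) = 755.8² × 4.57 / (2 × 75.8) = 17219.906.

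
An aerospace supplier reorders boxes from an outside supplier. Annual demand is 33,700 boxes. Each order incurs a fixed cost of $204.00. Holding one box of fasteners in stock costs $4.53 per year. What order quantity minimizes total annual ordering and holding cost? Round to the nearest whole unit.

Q* ≈ 1,742 boxes

EOQ = √(2DS / H) = √(2 × 33,700 × 204 / 4.53).
= √(13,749,600 / 4.53) = √3,035,231.7881 ≈ 1742.192.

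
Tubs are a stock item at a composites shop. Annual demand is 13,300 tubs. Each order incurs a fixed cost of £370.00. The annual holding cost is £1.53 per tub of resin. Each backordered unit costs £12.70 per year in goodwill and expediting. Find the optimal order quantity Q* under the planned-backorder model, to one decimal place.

Q* ≈ 2,684.7 tubs

With planned backorders, Q* = √(2DS/H) · √((H+B)/B).
√(2DS/H) = √(2 × 13,300 × 370 / 1.53) = 2536.273.
√((H+B)/B) = √((1.53+12.7)/12.7) = 1.0585.
Q* ≈ 2684.705.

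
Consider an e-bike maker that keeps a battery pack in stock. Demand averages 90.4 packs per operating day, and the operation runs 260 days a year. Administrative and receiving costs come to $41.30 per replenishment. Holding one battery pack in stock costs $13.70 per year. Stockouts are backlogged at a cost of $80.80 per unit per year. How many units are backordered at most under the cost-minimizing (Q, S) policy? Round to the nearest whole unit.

Annual demand D = 90.4 × 260 = 23,504.
With planned backorders, Q* = √(2DS/H) · √((H+B)/B).
√(2DS/H) = √(2 × 23,504 × 41.3 / 13.7) = 376.444.
√((H+B)/B) = √((13.7+80.8)/80.8) = 1.0815.
Q* ≈ 407.109.
S* = Q* · H/(H+B) = 407.109 × 13.7/94.5 ≈ 59.020.

S* ≈ 59 packs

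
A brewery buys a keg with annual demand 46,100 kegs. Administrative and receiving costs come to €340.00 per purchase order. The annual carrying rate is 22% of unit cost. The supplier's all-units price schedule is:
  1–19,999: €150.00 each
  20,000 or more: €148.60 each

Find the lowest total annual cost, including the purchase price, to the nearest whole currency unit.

Holding cost per unit per year at price C is H = 0.22·C.
Candidates are each tier's EOQ (if it falls in that tier) and each price-break quantity.
EOQ at €150.00 = 974.6 (feasible in tier 1): TC = 46,100×€150.00 + (46,100/974.6)×340 + (974.6/2)×0.22×€150.00 = €6,947,163.40.
EOQ at €148.60 = 979.2 < 20000, so use break Q=20000: TC = 46,100×€148.60 + (46,100/20000.0)×340 + (20000.0/2)×0.22×€148.60 = €7,178,163.70.
Lowest total cost among the candidates is at Q = 974.6.

TC* ≈ €6,947,163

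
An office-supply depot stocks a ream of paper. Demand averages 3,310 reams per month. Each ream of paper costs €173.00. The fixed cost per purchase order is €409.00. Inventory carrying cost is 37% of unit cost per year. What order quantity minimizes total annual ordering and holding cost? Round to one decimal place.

Annual demand D = 3,310 × 12 = 39,720.
Holding cost H = 0.37 × €173.00 = €64.0100 per unit per year.
EOQ = √(2DS / H) = √(2 × 39,720 × 409 / 64.01).
= √(32,490,960 / 64.01) = √507,591.9388 ≈ 712.455.

Q* ≈ 712.5 reams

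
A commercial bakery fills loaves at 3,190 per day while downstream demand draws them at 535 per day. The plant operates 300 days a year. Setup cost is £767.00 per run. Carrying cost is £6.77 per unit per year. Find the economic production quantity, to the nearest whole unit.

Annual demand D = 535 × 300 = 160,500.
Production build-up factor (1 − d/p) = 1 − 535/3,190 = 0.8323.
Q* = √(2DS / (H(1 − d/p))) = √(2 × 160,500 × 767 / (6.77 × 0.8323)).
= √(246,207,000 / 5.6346) ≈ 6610.266.

Q* ≈ 6,610 loaves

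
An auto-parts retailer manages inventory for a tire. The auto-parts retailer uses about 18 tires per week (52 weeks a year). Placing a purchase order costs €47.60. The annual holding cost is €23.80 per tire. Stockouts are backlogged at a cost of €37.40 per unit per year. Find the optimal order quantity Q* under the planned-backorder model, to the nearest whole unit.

Q* ≈ 78 tires

Annual demand D = 18 × 52 = 936.
With planned backorders, Q* = √(2DS/H) · √((H+B)/B).
√(2DS/H) = √(2 × 936 × 47.6 / 23.8) = 61.188.
√((H+B)/B) = √((23.8+37.4)/37.4) = 1.2792.
Q* ≈ 78.272.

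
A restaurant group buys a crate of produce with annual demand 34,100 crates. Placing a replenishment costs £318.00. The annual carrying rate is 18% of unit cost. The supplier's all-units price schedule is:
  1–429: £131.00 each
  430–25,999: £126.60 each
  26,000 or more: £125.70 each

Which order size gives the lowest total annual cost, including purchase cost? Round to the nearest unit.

Holding cost per unit per year at price C is H = 0.18·C.
Candidates are each tier's EOQ (if it falls in that tier) and each price-break quantity.
Tier 1 (£131.00): EOQ = 959.0 exceeds tier's upper bound 429, so this tier is dominated.
EOQ at £126.60 = 975.6 (feasible in tier 2): TC = 34,100×£126.60 + (34,100/975.6)×318 + (975.6/2)×0.18×£126.60 = £4,339,290.99.
EOQ at £125.70 = 979.0 < 26000, so use break Q=26000: TC = 34,100×£125.70 + (34,100/26000.0)×318 + (26000.0/2)×0.18×£125.70 = £4,580,925.07.
Lowest total cost is £4,339,290.99 at Q = 975.6.

Q* ≈ 976 crates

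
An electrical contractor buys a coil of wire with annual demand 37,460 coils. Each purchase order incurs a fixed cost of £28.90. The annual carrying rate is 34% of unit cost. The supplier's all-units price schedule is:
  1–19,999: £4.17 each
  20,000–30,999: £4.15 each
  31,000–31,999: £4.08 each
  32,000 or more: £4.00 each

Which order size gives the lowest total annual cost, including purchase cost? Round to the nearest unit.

Holding cost per unit per year at price C is H = 0.34·C.
Evaluate total cost at each tier's feasible EOQ or, if the EOQ is below the tier, at the tier's minimum quantity.
EOQ at £4.17 = 1235.8 (feasible in tier 1): TC = 37,460×£4.17 + (37,460/1235.8)×28.9 + (1235.8/2)×0.34×£4.17 = £157,960.29.
EOQ at £4.15 = 1238.8 < 20000, so use break Q=20000: TC = 37,460×£4.15 + (37,460/20000.0)×28.9 + (20000.0/2)×0.34×£4.15 = £169,623.13.
EOQ at £4.08 = 1249.3 < 31000, so use break Q=31000: TC = 37,460×£4.08 + (37,460/31000.0)×28.9 + (31000.0/2)×0.34×£4.08 = £174,373.32.
EOQ at £4.00 = 1261.8 < 32000, so use break Q=32000: TC = 37,460×£4.00 + (37,460/32000.0)×28.9 + (32000.0/2)×0.34×£4.00 = £171,633.83.
Lowest total cost is £157,960.29 at Q = 1235.8.

Q* ≈ 1,236 coils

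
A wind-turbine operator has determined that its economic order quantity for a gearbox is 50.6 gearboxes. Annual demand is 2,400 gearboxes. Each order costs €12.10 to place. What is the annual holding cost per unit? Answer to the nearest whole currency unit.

H ≈ €23

The basic EOQ model gives Q* = √(2DS/H); rearrange for the unknown.
From Q* = √(2DS/H): H = 2DS / Q*² = 2 × 2,400 × 12.1 / 50.6² = 22.6843.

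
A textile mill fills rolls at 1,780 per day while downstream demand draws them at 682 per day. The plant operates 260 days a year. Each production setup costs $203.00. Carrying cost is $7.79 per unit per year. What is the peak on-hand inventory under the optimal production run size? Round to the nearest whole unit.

Annual demand D = 682 × 260 = 177,320.
Production build-up factor (1 − d/p) = 1 − 682/1,780 = 0.6169.
Q* = √(2DS / (H(1 − d/p))) = √(2 × 177,320 × 203 / (7.79 × 0.6169)).
= √(71,991,920 / 4.8053) ≈ 3870.633.
Maximum inventory = Q*(1 − d/p) = 3870.633 × 0.6169 ≈ 2387.615.

I_max ≈ 2,388 rolls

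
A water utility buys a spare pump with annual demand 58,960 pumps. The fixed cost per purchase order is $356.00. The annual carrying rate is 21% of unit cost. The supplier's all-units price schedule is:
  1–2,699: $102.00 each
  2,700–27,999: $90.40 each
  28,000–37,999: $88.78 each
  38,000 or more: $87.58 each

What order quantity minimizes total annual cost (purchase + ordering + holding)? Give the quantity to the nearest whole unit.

Q* ≈ 2,700 pumps

Holding cost per unit per year at price C is H = 0.21·C.
Evaluate total cost at each tier's feasible EOQ or, if the EOQ is below the tier, at the tier's minimum quantity.
EOQ at $102.00 = 1399.9 (feasible in tier 1): TC = 58,960×$102.00 + (58,960/1399.9)×356 + (1399.9/2)×0.21×$102.00 = $6,043,906.69.
EOQ at $90.40 = 1487.0 < 2700, so use break Q=2700: TC = 58,960×$90.40 + (58,960/2700.0)×356 + (2700.0/2)×0.21×$90.40 = $5,363,386.39.
EOQ at $88.78 = 1500.6 < 28000, so use break Q=28000: TC = 58,960×$88.78 + (58,960/28000.0)×356 + (28000.0/2)×0.21×$88.78 = $5,496,231.63.
EOQ at $87.58 = 1510.8 < 38000, so use break Q=38000: TC = 58,960×$87.58 + (58,960/38000.0)×356 + (38000.0/2)×0.21×$87.58 = $5,513,713.36.
Lowest total cost is $5,363,386.39 at Q = 2700.0.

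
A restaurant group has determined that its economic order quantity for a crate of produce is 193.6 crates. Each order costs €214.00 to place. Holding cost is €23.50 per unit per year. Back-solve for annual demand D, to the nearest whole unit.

D ≈ 2,058 crates per year

The basic EOQ model gives Q* = √(2DS/H); rearrange for the unknown.
From Q* = √(2DS/H): D = Q*²H / (2S) = 193.6² × 23.5 / (2 × 214) = 2057.950.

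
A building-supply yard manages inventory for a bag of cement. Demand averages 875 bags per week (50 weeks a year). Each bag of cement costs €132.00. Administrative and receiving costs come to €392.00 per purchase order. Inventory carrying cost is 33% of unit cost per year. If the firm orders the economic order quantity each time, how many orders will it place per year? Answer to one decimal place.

N ≈ 49.3 orders per year

Annual demand D = 875 × 50 = 43,750.
Holding cost H = 0.33 × €132.00 = €43.5600 per unit per year.
Q* = √(2DS/H) = √(2 × 43,750 × 392 / 43.56) ≈ 887.37.
Orders per year = D / Q* = 43,750 / 887.37 ≈ 49.303.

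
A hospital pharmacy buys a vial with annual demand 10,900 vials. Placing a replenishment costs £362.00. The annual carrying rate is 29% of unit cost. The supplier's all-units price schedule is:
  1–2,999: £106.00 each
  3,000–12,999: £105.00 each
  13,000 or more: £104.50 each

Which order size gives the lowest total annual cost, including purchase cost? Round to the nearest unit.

Q* ≈ 507 vials

Holding cost per unit per year at price C is H = 0.29·C.
Candidates are each tier's EOQ (if it falls in that tier) and each price-break quantity.
EOQ at £106.00 = 506.7 (feasible in tier 1): TC = 10,900×£106.00 + (10,900/506.7)×362 + (506.7/2)×0.29×£106.00 = £1,170,975.23.
EOQ at £105.00 = 509.1 < 3000, so use break Q=3000: TC = 10,900×£105.00 + (10,900/3000.0)×362 + (3000.0/2)×0.29×£105.00 = £1,191,490.27.
EOQ at £104.50 = 510.3 < 13000, so use break Q=13000: TC = 10,900×£104.50 + (10,900/13000.0)×362 + (13000.0/2)×0.29×£104.50 = £1,336,336.02.
Lowest total cost is £1,170,975.23 at Q = 506.7.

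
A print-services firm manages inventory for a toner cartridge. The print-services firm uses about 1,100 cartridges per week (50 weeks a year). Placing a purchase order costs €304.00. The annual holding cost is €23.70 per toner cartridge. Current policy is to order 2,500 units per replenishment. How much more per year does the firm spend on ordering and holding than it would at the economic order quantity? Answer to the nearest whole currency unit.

Annual demand D = 1,100 × 50 = 55,000.
EOQ = √(2DS/H) = √(2 × 55,000 × 304 / 23.7) ≈ 1187.84.
Cost at Q* = (D/Q*)S + (Q*/2)H = √(2DSH) ≈ €28,151.87.
Cost at Q = 2,500: (55,000/2,500)×304 + (2,500/2)×23.7 = €6,688.00 + €29,625.00 = €36,313.00.
Excess = €36,313.00 − €28,151.87 = €8,161.13.

Extra cost ≈ €8,161 per year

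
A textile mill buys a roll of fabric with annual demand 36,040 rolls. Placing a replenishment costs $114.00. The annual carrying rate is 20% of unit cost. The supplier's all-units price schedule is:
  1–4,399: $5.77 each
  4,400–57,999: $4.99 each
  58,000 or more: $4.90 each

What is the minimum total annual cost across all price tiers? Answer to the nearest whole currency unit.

Holding cost per unit per year at price C is H = 0.20·C.
For each price level, check whether its EOQ is feasible; otherwise the best quantity at that price is the breakpoint.
EOQ at $5.77 = 2668.4 (feasible in tier 1): TC = 36,040×$5.77 + (36,040/2668.4)×114 + (2668.4/2)×0.20×$5.77 = $211,030.18.
EOQ at $4.99 = 2869.4 < 4400, so use break Q=4400: TC = 36,040×$4.99 + (36,040/4400.0)×114 + (4400.0/2)×0.20×$4.99 = $182,968.96.
EOQ at $4.90 = 2895.7 < 58000, so use break Q=58000: TC = 36,040×$4.90 + (36,040/58000.0)×114 + (58000.0/2)×0.20×$4.90 = $205,086.84.
Lowest total cost among the candidates is at Q = 4400.0.

TC* ≈ $182,969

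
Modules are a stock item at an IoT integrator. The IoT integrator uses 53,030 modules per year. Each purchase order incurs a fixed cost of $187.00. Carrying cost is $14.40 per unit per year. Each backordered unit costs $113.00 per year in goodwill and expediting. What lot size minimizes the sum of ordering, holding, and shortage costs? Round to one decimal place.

Q* ≈ 1,246.1 modules

With planned backorders, Q* = √(2DS/H) · √((H+B)/B).
√(2DS/H) = √(2 × 53,030 × 187 / 14.4) = 1173.587.
√((H+B)/B) = √((14.4+113)/113) = 1.0618.
Q* ≈ 1246.123.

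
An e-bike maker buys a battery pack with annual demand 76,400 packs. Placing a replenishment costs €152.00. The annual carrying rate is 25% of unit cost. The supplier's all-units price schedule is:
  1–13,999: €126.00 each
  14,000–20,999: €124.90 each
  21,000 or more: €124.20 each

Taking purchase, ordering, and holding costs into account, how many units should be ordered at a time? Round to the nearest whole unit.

Holding cost per unit per year at price C is H = 0.25·C.
For each price level, check whether its EOQ is feasible; otherwise the best quantity at that price is the breakpoint.
EOQ at €126.00 = 858.7 (feasible in tier 1): TC = 76,400×€126.00 + (76,400/858.7)×152 + (858.7/2)×0.25×€126.00 = €9,653,448.22.
EOQ at €124.90 = 862.4 < 14000, so use break Q=14000: TC = 76,400×€124.90 + (76,400/14000.0)×152 + (14000.0/2)×0.25×€124.90 = €9,761,764.49.
EOQ at €124.20 = 864.9 < 21000, so use break Q=21000: TC = 76,400×€124.20 + (76,400/21000.0)×152 + (21000.0/2)×0.25×€124.20 = €9,815,457.99.
Lowest total cost is €9,653,448.22 at Q = 858.7.

Q* ≈ 859 packs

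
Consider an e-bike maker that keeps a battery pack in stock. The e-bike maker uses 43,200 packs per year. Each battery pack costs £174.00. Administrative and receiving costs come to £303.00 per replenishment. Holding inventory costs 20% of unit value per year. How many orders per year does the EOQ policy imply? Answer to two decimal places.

N ≈ 49.81 orders per year

Holding cost H = 0.20 × £174.00 = £34.8000 per unit per year.
EOQ = √(2DS/H) = √(2 × 43,200 × 303 / 34.8) ≈ 867.34.
Orders per year = D / Q* = 43,200 / 867.34 ≈ 49.808.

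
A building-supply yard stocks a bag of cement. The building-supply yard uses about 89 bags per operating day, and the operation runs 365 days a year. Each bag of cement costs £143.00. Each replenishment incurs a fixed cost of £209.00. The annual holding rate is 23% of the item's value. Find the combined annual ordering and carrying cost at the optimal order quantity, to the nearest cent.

TC* ≈ £21,133.02

Annual demand D = 89 × 365 = 32,485.
Holding cost H = 0.23 × £143.00 = £32.8900 per unit per year.
EOQ = √(2DS/H) = √(2 × 32,485 × 209 / 32.89) ≈ 642.54.
At the optimum the two cost components are equal, so total cost = 2·(Q*/2)H = Q*·H.
Minimum total = √(2DSH) = √(2 × 32,485 × 209 × 32.89) ≈ 21133.018.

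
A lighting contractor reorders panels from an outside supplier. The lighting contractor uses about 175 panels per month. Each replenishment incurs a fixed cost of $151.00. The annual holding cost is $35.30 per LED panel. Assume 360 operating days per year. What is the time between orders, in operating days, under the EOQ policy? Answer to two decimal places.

Annual demand D = 175 × 12 = 2,100.
The optimal lot size = √(2DS/H) = √(2 × 2,100 × 151 / 35.3) ≈ 134.04.
Cycle time = Q*/D × 360 = 134.04 / 2,100 × 360 ≈ 22.978 days.

T ≈ 22.98 days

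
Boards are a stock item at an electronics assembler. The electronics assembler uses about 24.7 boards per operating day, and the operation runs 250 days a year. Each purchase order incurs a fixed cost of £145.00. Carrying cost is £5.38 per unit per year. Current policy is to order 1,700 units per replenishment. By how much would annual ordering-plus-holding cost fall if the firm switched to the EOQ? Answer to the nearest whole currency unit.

Extra cost ≈ £1,996 per year

Annual demand D = 24.7 × 250 = 6,175.
EOQ = √(2DS/H) = √(2 × 6,175 × 145 / 5.38) ≈ 576.93.
Cost at Q* = (D/Q*)S + (Q*/2)H = √(2DSH) ≈ £3,103.91.
Cost at Q = 1,700: (6,175/1,700)×145 + (1,700/2)×5.38 = £526.69 + £4,573.00 = £5,099.69.
Excess = £5,099.69 − £3,103.91 = £1,995.78.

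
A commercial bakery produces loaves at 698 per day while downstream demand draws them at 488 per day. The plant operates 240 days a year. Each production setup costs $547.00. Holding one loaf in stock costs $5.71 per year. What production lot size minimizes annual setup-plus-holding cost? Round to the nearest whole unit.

Q* ≈ 8,636 loaves

Annual demand D = 488 × 240 = 117,120.
Production build-up factor (1 − d/p) = 1 − 488/698 = 0.3009.
Q* = √(2DS / (H(1 − d/p))) = √(2 × 117,120 × 547 / (5.71 × 0.3009)).
= √(128,129,280 / 1.7179) ≈ 8636.230.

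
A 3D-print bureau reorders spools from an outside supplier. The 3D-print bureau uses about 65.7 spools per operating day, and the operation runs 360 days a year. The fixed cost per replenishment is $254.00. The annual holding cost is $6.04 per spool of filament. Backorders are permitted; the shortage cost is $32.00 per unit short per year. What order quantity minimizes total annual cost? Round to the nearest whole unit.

Annual demand D = 65.7 × 360 = 23,652.
With planned backorders, Q* = √(2DS/H) · √((H+B)/B).
√(2DS/H) = √(2 × 23,652 × 254 / 6.04) = 1410.416.
√((H+B)/B) = √((6.04+32)/32) = 1.0903.
Q* ≈ 1537.774.

Q* ≈ 1,538 spools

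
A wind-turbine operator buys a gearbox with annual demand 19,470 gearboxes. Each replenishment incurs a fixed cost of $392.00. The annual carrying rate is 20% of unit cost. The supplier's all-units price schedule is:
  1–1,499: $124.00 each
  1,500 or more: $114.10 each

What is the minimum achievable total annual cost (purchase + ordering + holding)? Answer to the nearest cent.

TC* ≈ $2,243,730.16

Holding cost per unit per year at price C is H = 0.20·C.
Evaluate total cost at each tier's feasible EOQ or, if the EOQ is below the tier, at the tier's minimum quantity.
EOQ at $124.00 = 784.5 (feasible in tier 1): TC = 19,470×$124.00 + (19,470/784.5)×392 + (784.5/2)×0.20×$124.00 = $2,433,736.60.
EOQ at $114.10 = 817.9 < 1500, so use break Q=1500: TC = 19,470×$114.10 + (19,470/1500.0)×392 + (1500.0/2)×0.20×$114.10 = $2,243,730.16.
Lowest total cost among the candidates is at Q = 1500.0.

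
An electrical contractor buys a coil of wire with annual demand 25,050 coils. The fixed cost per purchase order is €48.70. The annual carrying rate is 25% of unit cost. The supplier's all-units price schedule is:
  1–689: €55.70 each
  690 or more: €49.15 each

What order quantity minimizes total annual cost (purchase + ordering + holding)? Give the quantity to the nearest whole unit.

Holding cost per unit per year at price C is H = 0.25·C.
For each price level, check whether its EOQ is feasible; otherwise the best quantity at that price is the breakpoint.
EOQ at €55.70 = 418.6 (feasible in tier 1): TC = 25,050×€55.70 + (25,050/418.6)×48.7 + (418.6/2)×0.25×€55.70 = €1,401,113.82.
EOQ at €49.15 = 445.6 < 690, so use break Q=690: TC = 25,050×€49.15 + (25,050/690.0)×48.7 + (690.0/2)×0.25×€49.15 = €1,237,214.71.
Lowest total cost is €1,237,214.71 at Q = 690.0.

Q* ≈ 690 coils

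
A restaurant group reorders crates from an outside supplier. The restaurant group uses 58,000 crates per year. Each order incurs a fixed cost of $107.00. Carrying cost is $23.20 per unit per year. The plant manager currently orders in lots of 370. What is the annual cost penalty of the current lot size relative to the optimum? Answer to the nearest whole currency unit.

Extra cost ≈ $4,096 per year

EOQ = √(2DS/H) = √(2 × 58,000 × 107 / 23.2) ≈ 731.44.
Cost at Q* = (D/Q*)S + (Q*/2)H = √(2DSH) ≈ $16,969.34.
Cost at Q = 370: (58,000/370)×107 + (370/2)×23.2 = $16,772.97 + $4,292.00 = $21,064.97.
Excess = $21,064.97 − $16,969.34 = $4,095.64.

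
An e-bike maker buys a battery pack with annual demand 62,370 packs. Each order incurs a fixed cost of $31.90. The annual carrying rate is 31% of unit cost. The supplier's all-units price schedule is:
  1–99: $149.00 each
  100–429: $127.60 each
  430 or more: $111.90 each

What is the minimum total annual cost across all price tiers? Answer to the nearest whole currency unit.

TC* ≈ $6,991,288

Holding cost per unit per year at price C is H = 0.31·C.
Evaluate total cost at each tier's feasible EOQ or, if the EOQ is below the tier, at the tier's minimum quantity.
Tier 1 ($149.00): EOQ = 293.5 exceeds tier's upper bound 99, so this tier is dominated.
EOQ at $127.60 = 317.2 (feasible in tier 2): TC = 62,370×$127.60 + (62,370/317.2)×31.9 + (317.2/2)×0.31×$127.60 = $7,970,957.97.
EOQ at $111.90 = 338.7 < 430, so use break Q=430: TC = 62,370×$111.90 + (62,370/430.0)×31.9 + (430.0/2)×0.31×$111.90 = $6,991,288.12.
Lowest total cost among the candidates is at Q = 430.0.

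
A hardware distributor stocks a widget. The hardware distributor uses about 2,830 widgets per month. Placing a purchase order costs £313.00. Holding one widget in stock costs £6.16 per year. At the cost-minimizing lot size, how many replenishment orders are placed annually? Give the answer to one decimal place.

N ≈ 18.3 orders per year

Annual demand D = 2,830 × 12 = 33,960.
The optimal lot size = √(2DS/H) = √(2 × 33,960 × 313 / 6.16) ≈ 1857.72.
Orders per year = D / Q* = 33,960 / 1857.72 ≈ 18.280.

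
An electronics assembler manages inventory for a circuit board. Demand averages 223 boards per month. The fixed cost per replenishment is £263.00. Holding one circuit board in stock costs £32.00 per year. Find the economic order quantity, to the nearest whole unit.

Annual demand D = 223 × 12 = 2,676.
EOQ = √(2DS / H) = √(2 × 2,676 × 263 / 32).
= √(1,407,576 / 32) = √43,986.75 ≈ 209.730.

Q* ≈ 210 boards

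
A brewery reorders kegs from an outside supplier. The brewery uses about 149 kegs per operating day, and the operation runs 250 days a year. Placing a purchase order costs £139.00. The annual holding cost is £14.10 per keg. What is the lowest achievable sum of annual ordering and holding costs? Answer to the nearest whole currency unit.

Annual demand D = 149 × 250 = 37,250.
The optimal lot size = √(2DS/H) = √(2 × 37,250 × 139 / 14.1) ≈ 856.99.
At the optimum the two cost components are equal, so total cost = 2·(Q*/2)H = Q*·H.
Minimum total = √(2DSH) = √(2 × 37,250 × 139 × 14.1) ≈ 12083.565.

TC* ≈ £12,084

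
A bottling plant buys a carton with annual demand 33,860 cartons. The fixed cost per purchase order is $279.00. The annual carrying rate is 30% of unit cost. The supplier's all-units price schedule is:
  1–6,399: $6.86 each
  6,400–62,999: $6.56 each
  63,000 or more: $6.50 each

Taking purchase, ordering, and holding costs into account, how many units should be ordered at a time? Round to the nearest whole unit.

Holding cost per unit per year at price C is H = 0.30·C.
Evaluate total cost at each tier's feasible EOQ or, if the EOQ is below the tier, at the tier's minimum quantity.
EOQ at $6.86 = 3030.0 (feasible in tier 1): TC = 33,860×$6.86 + (33,860/3030.0)×279 + (3030.0/2)×0.30×$6.86 = $238,515.27.
EOQ at $6.56 = 3098.5 < 6400, so use break Q=6400: TC = 33,860×$6.56 + (33,860/6400.0)×279 + (6400.0/2)×0.30×$6.56 = $229,895.28.
EOQ at $6.50 = 3112.7 < 63000, so use break Q=63000: TC = 33,860×$6.50 + (33,860/63000.0)×279 + (63000.0/2)×0.30×$6.50 = $281,664.95.
Lowest total cost is $229,895.28 at Q = 6400.0.

Q* ≈ 6,400 cartons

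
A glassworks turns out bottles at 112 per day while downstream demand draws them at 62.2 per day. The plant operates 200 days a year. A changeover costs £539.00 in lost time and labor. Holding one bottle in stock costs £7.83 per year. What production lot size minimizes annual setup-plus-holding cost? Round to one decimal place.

Annual demand D = 62.2 × 200 = 12,440.
Production build-up factor (1 − d/p) = 1 − 62.2/112 = 0.4446.
Q* = √(2DS / (H(1 − d/p))) = √(2 × 12,440 × 539 / (7.83 × 0.4446)).
= √(13,410,320 / 3.4816) ≈ 1962.606.

Q* ≈ 1,962.6 bottles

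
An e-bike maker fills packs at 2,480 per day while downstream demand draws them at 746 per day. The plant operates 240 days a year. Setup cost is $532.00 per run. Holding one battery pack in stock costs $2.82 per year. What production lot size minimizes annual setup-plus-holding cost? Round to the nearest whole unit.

Annual demand D = 746 × 240 = 179,040.
Production build-up factor (1 − d/p) = 1 − 746/2,480 = 0.6992.
Q* = √(2DS / (H(1 − d/p))) = √(2 × 179,040 × 532 / (2.82 × 0.6992)).
= √(190,498,560 / 1.9717) ≈ 9829.300.

Q* ≈ 9,829 packs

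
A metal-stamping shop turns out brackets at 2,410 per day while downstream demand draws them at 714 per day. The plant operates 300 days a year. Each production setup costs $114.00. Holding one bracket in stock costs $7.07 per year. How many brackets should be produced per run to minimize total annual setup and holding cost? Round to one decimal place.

Q* ≈ 3,133.0 brackets

Annual demand D = 714 × 300 = 214,200.
Production build-up factor (1 − d/p) = 1 − 714/2,410 = 0.7037.
Q* = √(2DS / (H(1 − d/p))) = √(2 × 214,200 × 114 / (7.07 × 0.7037)).
= √(48,837,600 / 4.9754) ≈ 3133.019.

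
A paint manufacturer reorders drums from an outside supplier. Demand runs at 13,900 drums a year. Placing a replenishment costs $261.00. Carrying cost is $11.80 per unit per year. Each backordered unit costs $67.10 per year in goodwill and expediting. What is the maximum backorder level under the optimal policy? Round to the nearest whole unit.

S* ≈ 127 drums

With planned backorders, Q* = √(2DS/H) · √((H+B)/B).
√(2DS/H) = √(2 × 13,900 × 261 / 11.8) = 784.155.
√((H+B)/B) = √((11.8+67.1)/67.1) = 1.0844.
Q* ≈ 850.313.
S* = Q* · H/(H+B) = 850.313 × 11.8/78.9 ≈ 127.170.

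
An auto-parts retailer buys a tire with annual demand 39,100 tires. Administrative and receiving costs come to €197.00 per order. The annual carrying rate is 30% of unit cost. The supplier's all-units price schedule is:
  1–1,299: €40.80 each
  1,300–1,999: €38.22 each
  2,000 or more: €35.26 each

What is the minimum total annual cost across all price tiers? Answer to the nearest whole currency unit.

TC* ≈ €1,393,095

Holding cost per unit per year at price C is H = 0.30·C.
Evaluate total cost at each tier's feasible EOQ or, if the EOQ is below the tier, at the tier's minimum quantity.
EOQ at €40.80 = 1121.9 (feasible in tier 1): TC = 39,100×€40.80 + (39,100/1121.9)×197 + (1121.9/2)×0.30×€40.80 = €1,609,011.79.
EOQ at €38.22 = 1159.1 < 1300, so use break Q=1300: TC = 39,100×€38.22 + (39,100/1300.0)×197 + (1300.0/2)×0.30×€38.22 = €1,507,780.05.
EOQ at €35.26 = 1206.8 < 2000, so use break Q=2000: TC = 39,100×€35.26 + (39,100/2000.0)×197 + (2000.0/2)×0.30×€35.26 = €1,393,095.35.
Lowest total cost among the candidates is at Q = 2000.0.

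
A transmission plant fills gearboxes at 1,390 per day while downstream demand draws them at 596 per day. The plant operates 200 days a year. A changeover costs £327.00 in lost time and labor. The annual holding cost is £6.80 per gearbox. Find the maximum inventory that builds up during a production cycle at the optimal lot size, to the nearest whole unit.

I_max ≈ 2,559 gearboxes

Annual demand D = 596 × 200 = 119,200.
Production build-up factor (1 − d/p) = 1 − 596/1,390 = 0.5712.
Q* = √(2DS / (H(1 − d/p))) = √(2 × 119,200 × 327 / (6.8 × 0.5712)).
= √(77,956,800 / 3.8843) ≈ 4479.914.
Maximum inventory = Q*(1 − d/p) = 4479.914 × 0.5712 ≈ 2559.030.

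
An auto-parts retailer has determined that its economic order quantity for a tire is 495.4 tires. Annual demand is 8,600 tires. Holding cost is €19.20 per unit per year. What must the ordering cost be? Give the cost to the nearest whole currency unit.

S ≈ €274

Squaring Q* = √(2DS/H) gives Q*² = 2DS/H.
From Q* = √(2DS/H): S = Q*²H / (2D) = 495.4² × 19.2 / (2 × 8,600) = 273.9585.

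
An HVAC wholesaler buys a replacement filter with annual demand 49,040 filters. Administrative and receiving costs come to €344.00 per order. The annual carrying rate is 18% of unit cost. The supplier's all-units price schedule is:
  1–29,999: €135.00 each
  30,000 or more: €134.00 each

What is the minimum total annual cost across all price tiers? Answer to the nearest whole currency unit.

TC* ≈ €6,649,033

Holding cost per unit per year at price C is H = 0.18·C.
For each price level, check whether its EOQ is feasible; otherwise the best quantity at that price is the breakpoint.
EOQ at €135.00 = 1178.3 (feasible in tier 1): TC = 49,040×€135.00 + (49,040/1178.3)×344 + (1178.3/2)×0.18×€135.00 = €6,649,033.38.
EOQ at €134.00 = 1182.7 < 30000, so use break Q=30000: TC = 49,040×€134.00 + (49,040/30000.0)×344 + (30000.0/2)×0.18×€134.00 = €6,933,722.33.
Lowest total cost among the candidates is at Q = 1178.3.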